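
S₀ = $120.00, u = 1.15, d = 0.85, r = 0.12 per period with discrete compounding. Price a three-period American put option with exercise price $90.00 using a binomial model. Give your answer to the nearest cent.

Risk-neutral probability p = (1 + 0.12 − 0.85)/(1.15 − 0.85) = 0.2700/0.3000 = 0.9000
Terminal stock prices: S_uuu = 182.5, S_uud = 134.9, S_udd = 99.7, S_ddd = 73.69
Terminal payoffs (K − S): max(-92.5, 0) = 0, max(-44.89, 0) = 0, max(-9.705, 0) = 0, max(16.31, 0) = 16.31
Node uu (S = 158.7): continuation = 1/1.12·[0.9000·0.0000 + 0.1000·0.0000] = 0.0000; exercise value = 0.0000 ≤ continuation, so V_uu = 0.0000
Node ud (S = 117.3): continuation = 1/1.12·[0.9000·0.0000 + 0.1000·0.0000] = 0.0000; exercise value = 0.0000 ≤ continuation, so V_ud = 0.0000
Node dd (S = 86.7): continuation = 1/1.12·[0.9000·0.0000 + 0.1000·16.3050] = 1.4558; exercise value = 3.3000 > continuation, so V_dd = 3.3000 (exercise)
Node u (S = 138): continuation = 1/1.12·[0.9000·0.0000 + 0.1000·0.0000] = 0.0000; exercise value = 0.0000 ≤ continuation, so V_u = 0.0000
Node d (S = 102): continuation = 1/1.12·[0.9000·0.0000 + 0.1000·3.3000] = 0.2946; exercise value = 0.0000 ≤ continuation, so V_d = 0.2946
Node 0 (S = 120): continuation = 1/1.12·[0.9000·0.0000 + 0.1000·0.2946] = 0.0263; exercise value = 0.0000 ≤ continuation, so V_0 = 0.0263

$0.03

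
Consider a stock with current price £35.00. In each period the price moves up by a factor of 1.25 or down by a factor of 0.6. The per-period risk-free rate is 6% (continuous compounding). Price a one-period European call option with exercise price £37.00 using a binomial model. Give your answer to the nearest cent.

£4.52

Risk-neutral probability p = (e^0.06 − 0.6)/(1.25 − 0.6) = 0.4618/0.6500 = 0.7105
Terminal stock prices: S_u = 43.75, S_d = 21
Terminal payoffs (S − K): max(6.75, 0) = 6.75, max(-16, 0) = 0
Node 0 (S = 35): V_0 = e^(−0.06)·[0.7105·6.7500 + 0.2895·0.0000] = 4.5167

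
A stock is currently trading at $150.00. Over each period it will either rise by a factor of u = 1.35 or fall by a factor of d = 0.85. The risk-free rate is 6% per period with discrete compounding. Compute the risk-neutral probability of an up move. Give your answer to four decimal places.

Risk-neutral probability p = (1 + 0.06 − 0.85)/(1.35 − 0.85) = 0.2100/0.5000 = 0.4200

p = 0.4200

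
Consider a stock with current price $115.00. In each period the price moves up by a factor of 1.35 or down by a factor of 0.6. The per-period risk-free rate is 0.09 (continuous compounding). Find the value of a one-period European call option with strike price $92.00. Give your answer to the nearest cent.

Risk-neutral probability p = (e^0.09 − 0.6)/(1.35 − 0.6) = 0.4942/0.7500 = 0.6589
Terminal stock prices: S_u = 155.2, S_d = 69
Terminal payoffs (S − K): max(63.25, 0) = 63.25, max(-23, 0) = 0
Node 0 (S = 115): V_0 = e^(−0.09)·[0.6589·63.2500 + 0.3411·0.0000] = 38.0884

$38.09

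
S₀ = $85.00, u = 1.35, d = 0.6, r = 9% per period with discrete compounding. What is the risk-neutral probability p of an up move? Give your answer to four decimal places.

p = 0.6533

Risk-neutral probability p = (1 + 0.09 − 0.6)/(1.35 − 0.6) = 0.4900/0.7500 = 0.6533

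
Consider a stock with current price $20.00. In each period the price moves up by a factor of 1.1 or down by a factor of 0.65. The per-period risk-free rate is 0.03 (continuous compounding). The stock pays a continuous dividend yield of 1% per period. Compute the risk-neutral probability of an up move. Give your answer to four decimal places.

Per-period risk-free factor R = e^0.03 = 1.0305; dividend-adjusted growth = e^(0.03−0.01) = 1.0202.
Risk-neutral probability p = (1.0202 − 0.65)/(1.1 − 0.65) = 0.3702/0.4500 = 0.8227

p = 0.8227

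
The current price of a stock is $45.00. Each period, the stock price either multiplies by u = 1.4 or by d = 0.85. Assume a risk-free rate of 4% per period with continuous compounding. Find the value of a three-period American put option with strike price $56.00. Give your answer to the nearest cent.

Risk-neutral probability p = (e^0.04 − 0.85)/(1.4 − 0.85) = 0.1908/0.5500 = 0.3469
Terminal stock prices: S_uuu = 123.5, S_uud = 74.97, S_udd = 45.52, S_ddd = 27.64
Terminal payoffs (K − S): max(-67.48, 0) = 0, max(-18.97, 0) = 0, max(10.48, 0) = 10.48, max(28.36, 0) = 28.36
Node uu (S = 88.2): continuation = e^(−0.04)·[0.3469·0.0000 + 0.6531·0.0000] = 0.0000; exercise value = 0.0000 ≤ continuation, so V_uu = 0.0000
Node ud (S = 53.55): continuation = e^(−0.04)·[0.3469·0.0000 + 0.6531·10.4825] = 6.5774; exercise value = 2.4500 ≤ continuation, so V_ud = 6.5774
Node dd (S = 32.51): continuation = e^(−0.04)·[0.3469·10.4825 + 0.6531·28.3644] = 21.2917; exercise value = 23.4875 > continuation, so V_dd = 23.4875 (exercise)
Node u (S = 63): continuation = e^(−0.04)·[0.3469·0.0000 + 0.6531·6.5774] = 4.1271; exercise value = 0.0000 ≤ continuation, so V_u = 4.1271
Node d (S = 38.25): continuation = e^(−0.04)·[0.3469·6.5774 + 0.6531·23.4875] = 16.9300; exercise value = 17.7500 > continuation, so V_d = 17.7500 (exercise)
Node 0 (S = 45): continuation = e^(−0.04)·[0.3469·4.1271 + 0.6531·17.7500] = 12.5131; exercise value = 11.0000 ≤ continuation, so V_0 = 12.5131

$12.51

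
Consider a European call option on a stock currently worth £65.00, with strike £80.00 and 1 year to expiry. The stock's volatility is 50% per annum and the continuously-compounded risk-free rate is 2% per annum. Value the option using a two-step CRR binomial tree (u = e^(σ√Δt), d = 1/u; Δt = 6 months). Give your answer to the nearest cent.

£9.24

CRR parameters: u = e^(σ√Δt) = e^(0.5·√0.5) = 1.4241, d = 1/u = 0.7022
Per-period rate: rΔt = 0.02·0.5 = 0.01, so R = e^0.01 = 1.0101
Risk-neutral probability p = (e^0.01 − 0.7022)/(1.4241 − 0.7022) = 0.3079/0.7219 = 0.4264
Terminal stock prices: S_uu = 131.8, S_ud = 65, S_dd = 32.05
Terminal payoffs (S − K): max(51.83, 0) = 51.83, max(-15, 0) = 0, max(-47.95, 0) = 0
Node u (S = 92.57): V_u = e^(−0.01)·[0.4264·51.8275 + 0.5736·0.0000] = 21.8815
Node d (S = 45.64): V_d = e^(−0.01)·[0.4264·0.0000 + 0.5736·0.0000] = 0.0000
Node 0 (S = 65): V_0 = e^(−0.01)·[0.4264·21.8815 + 0.5736·0.0000] = 9.2384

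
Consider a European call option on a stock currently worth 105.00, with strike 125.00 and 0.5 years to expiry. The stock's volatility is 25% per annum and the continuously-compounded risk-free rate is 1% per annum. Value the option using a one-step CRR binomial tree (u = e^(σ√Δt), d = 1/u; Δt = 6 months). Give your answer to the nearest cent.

0.14

CRR parameters: u = e^(σ√Δt) = e^(0.25·√0.5) = 1.1934, d = 1/u = 0.8380
Per-period rate: rΔt = 0.01·0.5 = 0.005, so R = e^0.005 = 1.0050
Risk-neutral probability p = (e^0.005 − 0.8380)/(1.1934 − 0.8380) = 0.1670/0.3554 = 0.4700
Terminal stock prices: S_u = 125.3, S_d = 87.99
Terminal payoffs (S − K): max(0.3033, 0) = 0.3033, max(-37.01, 0) = 0
Node 0 (S = 105): V_0 = e^(−0.005)·[0.4700·0.3033 + 0.5300·0.0000] = 0.1418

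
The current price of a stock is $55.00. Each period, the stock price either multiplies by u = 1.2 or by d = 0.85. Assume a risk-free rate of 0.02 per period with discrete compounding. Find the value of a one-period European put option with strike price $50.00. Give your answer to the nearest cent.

Risk-neutral probability p = (1 + 0.02 − 0.85)/(1.2 − 0.85) = 0.1700/0.3500 = 0.4857
Terminal stock prices: S_u = 66, S_d = 46.75
Terminal payoffs (K − S): max(-16, 0) = 0, max(3.25, 0) = 3.25
Node 0 (S = 55): V_0 = 1/1.02·[0.4857·0.0000 + 0.5143·3.2500] = 1.6387

$1.64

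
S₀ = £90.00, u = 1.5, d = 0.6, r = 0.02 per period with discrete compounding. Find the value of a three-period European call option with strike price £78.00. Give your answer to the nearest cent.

Risk-neutral probability p = (1 + 0.02 − 0.6)/(1.5 − 0.6) = 0.4200/0.9000 = 0.4667
Terminal stock prices: S_uuu = 303.8, S_uud = 121.5, S_udd = 48.6, S_ddd = 19.44
Terminal payoffs (S − K): max(225.8, 0) = 225.8, max(43.5, 0) = 43.5, max(-29.4, 0) = 0, max(-58.56, 0) = 0
Node uu (S = 202.5): V_uu = 1/1.02·[0.4667·225.7500 + 0.5333·43.5000] = 126.0294
Node ud (S = 81): V_ud = 1/1.02·[0.4667·43.5000 + 0.5333·0.0000] = 19.9020
Node dd (S = 32.4): V_dd = 1/1.02·[0.4667·0.0000 + 0.5333·0.0000] = 0.0000
Node u (S = 135): V_u = 1/1.02·[0.4667·126.0294 + 0.5333·19.9020] = 68.0668
Node d (S = 54): V_d = 1/1.02·[0.4667·19.9020 + 0.5333·0.0000] = 9.1055
Node 0 (S = 90): V_0 = 1/1.02·[0.4667·68.0668 + 0.5333·9.1055] = 35.9027

£35.90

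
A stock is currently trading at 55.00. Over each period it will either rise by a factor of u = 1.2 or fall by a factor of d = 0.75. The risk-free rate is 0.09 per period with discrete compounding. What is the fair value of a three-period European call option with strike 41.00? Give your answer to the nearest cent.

23.95

Risk-neutral probability p = (1 + 0.09 − 0.75)/(1.2 − 0.75) = 0.3400/0.4500 = 0.7556
Terminal stock prices: S_uuu = 95.04, S_uud = 59.4, S_udd = 37.12, S_ddd = 23.2
Terminal payoffs (S − K): max(54.04, 0) = 54.04, max(18.4, 0) = 18.4, max(-3.875, 0) = 0, max(-17.8, 0) = 0
Node uu (S = 79.2): V_uu = 1/1.09·[0.7556·54.0400 + 0.2444·18.4000] = 41.5853
Node ud (S = 49.5): V_ud = 1/1.09·[0.7556·18.4000 + 0.2444·0.0000] = 12.7543
Node dd (S = 30.94): V_dd = 1/1.09·[0.7556·0.0000 + 0.2444·0.0000] = 0.0000
Node u (S = 66): V_u = 1/1.09·[0.7556·41.5853 + 0.2444·12.7543] = 31.6860
Node d (S = 41.25): V_d = 1/1.09·[0.7556·12.7543 + 0.2444·0.0000] = 8.8409
Node 0 (S = 55): V_0 = 1/1.09·[0.7556·31.6860 + 0.2444·8.8409] = 23.9465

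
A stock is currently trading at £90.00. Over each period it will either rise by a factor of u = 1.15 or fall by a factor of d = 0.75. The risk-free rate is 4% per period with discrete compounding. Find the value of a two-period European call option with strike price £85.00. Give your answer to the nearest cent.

£16.54

Risk-neutral probability p = (1 + 0.04 − 0.75)/(1.15 − 0.75) = 0.2900/0.4000 = 0.7250
Terminal stock prices: S_uu = 119, S_ud = 77.62, S_dd = 50.62
Terminal payoffs (S − K): max(34.02, 0) = 34.02, max(-7.375, 0) = 0, max(-34.38, 0) = 0
Node u (S = 103.5): V_u = 1/1.04·[0.7250·34.0250 + 0.2750·0.0000] = 23.7194
Node d (S = 67.5): V_d = 1/1.04·[0.7250·0.0000 + 0.2750·0.0000] = 0.0000
Node 0 (S = 90): V_0 = 1/1.04·[0.7250·23.7194 + 0.2750·0.0000] = 16.5351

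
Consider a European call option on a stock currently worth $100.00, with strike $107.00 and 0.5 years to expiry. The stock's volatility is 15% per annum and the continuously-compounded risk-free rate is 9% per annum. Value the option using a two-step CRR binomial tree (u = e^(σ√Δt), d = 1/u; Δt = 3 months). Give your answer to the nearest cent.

$3.52

CRR parameters: u = e^(σ√Δt) = e^(0.15·√0.25) = 1.0779, d = 1/u = 0.9277
Per-period rate: rΔt = 0.09·0.25 = 0.0225, so R = e^0.0225 = 1.0228
Risk-neutral probability p = (e^0.0225 − 0.9277)/(1.0779 − 0.9277) = 0.0950/0.1501 = 0.6328
Terminal stock prices: S_uu = 116.2, S_ud = 100, S_dd = 86.07
Terminal payoffs (S − K): max(9.183, 0) = 9.183, max(-7, 0) = 0, max(-20.93, 0) = 0
Node u (S = 107.8): V_u = e^(−0.0225)·[0.6328·9.1834 + 0.3672·0.0000] = 5.6821
Node d (S = 92.77): V_d = e^(−0.0225)·[0.6328·0.0000 + 0.3672·0.0000] = 0.0000
Node 0 (S = 100): V_0 = e^(−0.0225)·[0.6328·5.6821 + 0.3672·0.0000] = 3.5157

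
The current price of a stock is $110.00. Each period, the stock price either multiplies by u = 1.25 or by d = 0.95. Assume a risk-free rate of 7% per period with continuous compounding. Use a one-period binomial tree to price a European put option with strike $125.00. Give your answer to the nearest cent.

$11.31

Risk-neutral probability p = (e^0.07 − 0.95)/(1.25 − 0.95) = 0.1225/0.3000 = 0.4084
Terminal stock prices: S_u = 137.5, S_d = 104.5
Terminal payoffs (K − S): max(-12.5, 0) = 0, max(20.5, 0) = 20.5
Node 0 (S = 110): V_0 = e^(−0.07)·[0.4084·0.0000 + 0.5916·20.5000] = 11.3086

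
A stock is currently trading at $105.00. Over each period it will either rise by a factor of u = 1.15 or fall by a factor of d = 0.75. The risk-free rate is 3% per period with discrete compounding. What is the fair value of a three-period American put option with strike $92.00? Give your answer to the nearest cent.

$5.57

Risk-neutral probability p = (1 + 0.03 − 0.75)/(1.15 − 0.75) = 0.2800/0.4000 = 0.7000
Terminal stock prices: S_uuu = 159.7, S_uud = 104.1, S_udd = 67.92, S_ddd = 44.3
Terminal payoffs (K − S): max(-67.69, 0) = 0, max(-12.15, 0) = 0, max(24.08, 0) = 24.08, max(47.7, 0) = 47.7
Node uu (S = 138.9): continuation = 1/1.03·[0.7000·0.0000 + 0.3000·0.0000] = 0.0000; exercise value = 0.0000 ≤ continuation, so V_uu = 0.0000
Node ud (S = 90.56): continuation = 1/1.03·[0.7000·0.0000 + 0.3000·24.0781] = 7.0130; exercise value = 1.4375 ≤ continuation, so V_ud = 7.0130
Node dd (S = 59.06): continuation = 1/1.03·[0.7000·24.0781 + 0.3000·47.7031] = 30.2579; exercise value = 32.9375 > continuation, so V_dd = 32.9375 (exercise)
Node u (S = 120.7): continuation = 1/1.03·[0.7000·0.0000 + 0.3000·7.0130] = 2.0426; exercise value = 0.0000 ≤ continuation, so V_u = 2.0426
Node d (S = 78.75): continuation = 1/1.03·[0.7000·7.0130 + 0.3000·32.9375] = 14.3596; exercise value = 13.2500 ≤ continuation, so V_d = 14.3596
Node 0 (S = 105): continuation = 1/1.03·[0.7000·2.0426 + 0.3000·14.3596] = 5.5706; exercise value = 0.0000 ≤ continuation, so V_0 = 5.5706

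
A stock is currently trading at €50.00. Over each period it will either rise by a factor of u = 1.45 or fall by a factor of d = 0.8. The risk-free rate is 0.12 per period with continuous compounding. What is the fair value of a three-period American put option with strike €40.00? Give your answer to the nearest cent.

€1.55

Risk-neutral probability p = (e^0.12 − 0.8)/(1.45 − 0.8) = 0.3275/0.6500 = 0.5038
Terminal stock prices: S_uuu = 152.4, S_uud = 84.1, S_udd = 46.4, S_ddd = 25.6
Terminal payoffs (K − S): max(-112.4, 0) = 0, max(-44.1, 0) = 0, max(-6.4, 0) = 0, max(14.4, 0) = 14.4
Node uu (S = 105.1): continuation = e^(−0.12)·[0.5038·0.0000 + 0.4962·0.0000] = 0.0000; exercise value = 0.0000 ≤ continuation, so V_uu = 0.0000
Node ud (S = 58): continuation = e^(−0.12)·[0.5038·0.0000 + 0.4962·0.0000] = 0.0000; exercise value = 0.0000 ≤ continuation, so V_ud = 0.0000
Node dd (S = 32): continuation = e^(−0.12)·[0.5038·0.0000 + 0.4962·14.4000] = 6.3368; exercise value = 8.0000 > continuation, so V_dd = 8.0000 (exercise)
Node u (S = 72.5): continuation = e^(−0.12)·[0.5038·0.0000 + 0.4962·0.0000] = 0.0000; exercise value = 0.0000 ≤ continuation, so V_u = 0.0000
Node d (S = 40): continuation = e^(−0.12)·[0.5038·0.0000 + 0.4962·8.0000] = 3.5204; exercise value = 0.0000 ≤ continuation, so V_d = 3.5204
Node 0 (S = 50): continuation = e^(−0.12)·[0.5038·0.0000 + 0.4962·3.5204] = 1.5492; exercise value = 0.0000 ≤ continuation, so V_0 = 1.5492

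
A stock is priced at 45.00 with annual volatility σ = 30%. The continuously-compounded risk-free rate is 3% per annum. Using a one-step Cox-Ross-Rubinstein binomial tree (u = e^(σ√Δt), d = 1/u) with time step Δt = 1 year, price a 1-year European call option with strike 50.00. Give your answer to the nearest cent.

CRR parameters: u = e^(σ√Δt) = e^(0.3·√1) = 1.3499, d = 1/u = 0.7408
Per-period rate: rΔt = 0.03·1 = 0.03, so R = e^0.03 = 1.0305
Risk-neutral probability p = (e^0.03 − 0.7408)/(1.3499 − 0.7408) = 0.2896/0.6090 = 0.4756
Terminal stock prices: S_u = 60.74, S_d = 33.34
Terminal payoffs (S − K): max(10.74, 0) = 10.74, max(-16.66, 0) = 0
Node 0 (S = 45): V_0 = e^(−0.03)·[0.4756·10.7436 + 0.5244·0.0000] = 4.9583

4.96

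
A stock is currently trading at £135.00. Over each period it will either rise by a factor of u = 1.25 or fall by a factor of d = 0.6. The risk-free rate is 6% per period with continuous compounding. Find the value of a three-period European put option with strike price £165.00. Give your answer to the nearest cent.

£32.38

Risk-neutral probability p = (e^0.06 − 0.6)/(1.25 − 0.6) = 0.4618/0.6500 = 0.7105
Terminal stock prices: S_uuu = 263.7, S_uud = 126.6, S_udd = 60.75, S_ddd = 29.16
Terminal payoffs (K − S): max(-98.67, 0) = 0, max(38.44, 0) = 38.44, max(104.2, 0) = 104.2, max(135.8, 0) = 135.8
Node uu (S = 210.9): V_uu = e^(−0.06)·[0.7105·0.0000 + 0.2895·38.4375] = 10.4790
Node ud (S = 101.2): V_ud = e^(−0.06)·[0.7105·38.4375 + 0.2895·104.2500] = 54.1411
Node dd (S = 48.6): V_dd = e^(−0.06)·[0.7105·104.2500 + 0.2895·135.8400] = 106.7911
Node u (S = 168.8): V_u = e^(−0.06)·[0.7105·10.4790 + 0.2895·54.1411] = 21.7721
Node d (S = 81): V_d = e^(−0.06)·[0.7105·54.1411 + 0.2895·106.7911] = 65.3419
Node 0 (S = 135): V_0 = e^(−0.06)·[0.7105·21.7721 + 0.2895·65.3419] = 32.3824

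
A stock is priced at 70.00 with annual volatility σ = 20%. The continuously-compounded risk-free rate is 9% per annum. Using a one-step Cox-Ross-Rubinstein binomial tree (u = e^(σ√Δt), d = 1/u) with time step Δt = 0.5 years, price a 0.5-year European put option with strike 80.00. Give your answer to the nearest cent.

CRR parameters: u = e^(σ√Δt) = e^(0.2·√0.5) = 1.1519, d = 1/u = 0.8681
Per-period rate: rΔt = 0.09·0.5 = 0.045, so R = e^0.045 = 1.0460
Risk-neutral probability p = (e^0.045 − 0.8681)/(1.1519 − 0.8681) = 0.1779/0.2838 = 0.6269
Terminal stock prices: S_u = 80.63, S_d = 60.77
Terminal payoffs (K − S): max(-0.6337, 0) = 0, max(19.23, 0) = 19.23
Node 0 (S = 70): V_0 = e^(−0.045)·[0.6269·0.0000 + 0.3731·19.2314] = 6.8596

6.86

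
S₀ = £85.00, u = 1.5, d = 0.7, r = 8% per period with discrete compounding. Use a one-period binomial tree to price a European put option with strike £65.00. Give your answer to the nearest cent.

Risk-neutral probability p = (1 + 0.08 − 0.7)/(1.5 − 0.7) = 0.3800/0.8000 = 0.4750
Terminal stock prices: S_u = 127.5, S_d = 59.5
Terminal payoffs (K − S): max(-62.5, 0) = 0, max(5.5, 0) = 5.5
Node 0 (S = 85): V_0 = 1/1.08·[0.4750·0.0000 + 0.5250·5.5000] = 2.6736

£2.67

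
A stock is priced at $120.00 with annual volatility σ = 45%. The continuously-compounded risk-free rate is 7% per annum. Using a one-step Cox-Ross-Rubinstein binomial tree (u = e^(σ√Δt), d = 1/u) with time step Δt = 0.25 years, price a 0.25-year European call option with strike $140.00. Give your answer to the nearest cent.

$4.88

CRR parameters: u = e^(σ√Δt) = e^(0.45·√0.25) = 1.2523, d = 1/u = 0.7985
Per-period rate: rΔt = 0.07·0.25 = 0.0175, so R = e^0.0175 = 1.0177
Risk-neutral probability p = (e^0.0175 − 0.7985)/(1.2523 − 0.7985) = 0.2191/0.4538 = 0.4829
Terminal stock prices: S_u = 150.3, S_d = 95.82
Terminal payoffs (S − K): max(10.28, 0) = 10.28, max(-44.18, 0) = 0
Node 0 (S = 120): V_0 = e^(−0.0175)·[0.4829·10.2787 + 0.5171·0.0000] = 4.8774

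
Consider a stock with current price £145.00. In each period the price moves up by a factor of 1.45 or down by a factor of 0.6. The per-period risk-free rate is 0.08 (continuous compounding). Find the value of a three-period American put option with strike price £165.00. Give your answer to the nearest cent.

Risk-neutral probability p = (e^0.08 − 0.6)/(1.45 − 0.6) = 0.4833/0.8500 = 0.5686
Terminal stock prices: S_uuu = 442.1, S_uud = 182.9, S_udd = 75.69, S_ddd = 31.32
Terminal payoffs (K − S): max(-277.1, 0) = 0, max(-17.92, 0) = 0, max(89.31, 0) = 89.31, max(133.7, 0) = 133.7
Node uu (S = 304.9): continuation = e^(−0.08)·[0.5686·0.0000 + 0.4314·0.0000] = 0.0000; exercise value = 0.0000 ≤ continuation, so V_uu = 0.0000
Node ud (S = 126.1): continuation = e^(−0.08)·[0.5686·0.0000 + 0.4314·89.3100] = 35.5684; exercise value = 38.8500 > continuation, so V_ud = 38.8500 (exercise)
Node dd (S = 52.2): continuation = e^(−0.08)·[0.5686·89.3100 + 0.4314·133.6800] = 100.1142; exercise value = 112.8000 > continuation, so V_dd = 112.8000 (exercise)
Node u (S = 210.2): continuation = e^(−0.08)·[0.5686·0.0000 + 0.4314·38.8500] = 15.4723; exercise value = 0.0000 ≤ continuation, so V_u = 15.4723
Node d (S = 87): continuation = e^(−0.08)·[0.5686·38.8500 + 0.4314·112.8000] = 65.3142; exercise value = 78.0000 > continuation, so V_d = 78.0000 (exercise)
Node 0 (S = 145): continuation = e^(−0.08)·[0.5686·15.4723 + 0.4314·78.0000] = 39.1848; exercise value = 20.0000 ≤ continuation, so V_0 = 39.1848

£39.18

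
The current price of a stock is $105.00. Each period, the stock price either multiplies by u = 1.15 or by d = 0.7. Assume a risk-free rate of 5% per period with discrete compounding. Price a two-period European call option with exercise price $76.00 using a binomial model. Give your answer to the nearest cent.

Risk-neutral probability p = (1 + 0.05 − 0.7)/(1.15 − 0.7) = 0.3500/0.4500 = 0.7778
Terminal stock prices: S_uu = 138.9, S_ud = 84.52, S_dd = 51.45
Terminal payoffs (S − K): max(62.86, 0) = 62.86, max(8.525, 0) = 8.525, max(-24.55, 0) = 0
Node u (S = 120.7): V_u = 1/1.05·[0.7778·62.8625 + 0.2222·8.5250] = 48.3690
Node d (S = 73.5): V_d = 1/1.05·[0.7778·8.5250 + 0.2222·0.0000] = 6.3148
Node 0 (S = 105): V_0 = 1/1.05·[0.7778·48.3690 + 0.2222·6.3148] = 37.1654

$37.17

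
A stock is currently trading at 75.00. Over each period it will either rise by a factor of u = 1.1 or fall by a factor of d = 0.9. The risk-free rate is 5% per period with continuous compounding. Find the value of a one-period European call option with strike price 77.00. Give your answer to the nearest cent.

3.96

Risk-neutral probability p = (e^0.05 − 0.9)/(1.1 − 0.9) = 0.1513/0.2000 = 0.7564
Terminal stock prices: S_u = 82.5, S_d = 67.5
Terminal payoffs (S − K): max(5.5, 0) = 5.5, max(-9.5, 0) = 0
Node 0 (S = 75): V_0 = e^(−0.05)·[0.7564·5.5000 + 0.2436·0.0000] = 3.9571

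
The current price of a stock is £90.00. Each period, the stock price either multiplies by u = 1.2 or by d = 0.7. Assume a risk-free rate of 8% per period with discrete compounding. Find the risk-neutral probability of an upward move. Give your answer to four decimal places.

p = 0.7600

Risk-neutral probability p = (1 + 0.08 − 0.7)/(1.2 − 0.7) = 0.3800/0.5000 = 0.7600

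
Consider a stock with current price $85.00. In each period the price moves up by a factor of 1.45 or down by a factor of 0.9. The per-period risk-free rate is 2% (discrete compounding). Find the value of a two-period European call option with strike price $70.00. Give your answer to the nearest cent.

$18.39

Risk-neutral probability p = (1 + 0.02 − 0.9)/(1.45 − 0.9) = 0.1200/0.5500 = 0.2182
Terminal stock prices: S_uu = 178.7, S_ud = 110.9, S_dd = 68.85
Terminal payoffs (S − K): max(108.7, 0) = 108.7, max(40.92, 0) = 40.92, max(-1.15, 0) = 0
Node u (S = 123.2): V_u = 1/1.02·[0.2182·108.7125 + 0.7818·40.9250] = 54.6225
Node d (S = 76.5): V_d = 1/1.02·[0.2182·40.9250 + 0.7818·0.0000] = 8.7540
Node 0 (S = 85): V_0 = 1/1.02·[0.2182·54.6225 + 0.7818·8.7540] = 18.3938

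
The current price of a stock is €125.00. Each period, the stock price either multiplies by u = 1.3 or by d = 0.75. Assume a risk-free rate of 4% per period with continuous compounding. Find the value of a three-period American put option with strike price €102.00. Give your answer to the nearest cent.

€8.70

Risk-neutral probability p = (e^0.04 − 0.75)/(1.3 − 0.75) = 0.2908/0.5500 = 0.5287
Terminal stock prices: S_uuu = 274.6, S_uud = 158.4, S_udd = 91.41, S_ddd = 52.73
Terminal payoffs (K − S): max(-172.6, 0) = 0, max(-56.44, 0) = 0, max(10.59, 0) = 10.59, max(49.27, 0) = 49.27
Node uu (S = 211.3): continuation = e^(−0.04)·[0.5287·0.0000 + 0.4713·0.0000] = 0.0000; exercise value = 0.0000 ≤ continuation, so V_uu = 0.0000
Node ud (S = 121.9): continuation = e^(−0.04)·[0.5287·0.0000 + 0.4713·10.5938] = 4.7966; exercise value = 0.0000 ≤ continuation, so V_ud = 4.7966
Node dd (S = 70.31): continuation = e^(−0.04)·[0.5287·10.5938 + 0.4713·49.2656] = 27.6880; exercise value = 31.6875 > continuation, so V_dd = 31.6875 (exercise)
Node u (S = 162.5): continuation = e^(−0.04)·[0.5287·0.0000 + 0.4713·4.7966] = 2.1718; exercise value = 0.0000 ≤ continuation, so V_u = 2.1718
Node d (S = 93.75): continuation = e^(−0.04)·[0.5287·4.7966 + 0.4713·31.6875] = 16.7840; exercise value = 8.2500 ≤ continuation, so V_d = 16.7840
Node 0 (S = 125): continuation = e^(−0.04)·[0.5287·2.1718 + 0.4713·16.7840] = 8.7027; exercise value = 0.0000 ≤ continuation, so V_0 = 8.7027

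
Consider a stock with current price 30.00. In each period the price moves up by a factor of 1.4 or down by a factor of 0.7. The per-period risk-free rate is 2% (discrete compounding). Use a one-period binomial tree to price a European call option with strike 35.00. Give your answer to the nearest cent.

Risk-neutral probability p = (1 + 0.02 − 0.7)/(1.4 − 0.7) = 0.3200/0.7000 = 0.4571
Terminal stock prices: S_u = 42, S_d = 21
Terminal payoffs (S − K): max(7, 0) = 7, max(-14, 0) = 0
Node 0 (S = 30): V_0 = 1/1.02·[0.4571·7.0000 + 0.5429·0.0000] = 3.1373

3.14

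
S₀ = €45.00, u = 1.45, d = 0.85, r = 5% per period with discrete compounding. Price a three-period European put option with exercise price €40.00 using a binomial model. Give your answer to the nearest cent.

€3.16

Risk-neutral probability p = (1 + 0.05 − 0.85)/(1.45 − 0.85) = 0.2000/0.6000 = 0.3333
Terminal stock prices: S_uuu = 137.2, S_uud = 80.42, S_udd = 47.14, S_ddd = 27.64
Terminal payoffs (K − S): max(-97.19, 0) = 0, max(-40.42, 0) = 0, max(-7.143, 0) = 0, max(12.36, 0) = 12.36
Node uu (S = 94.61): V_uu = 1/1.05·[0.3333·0.0000 + 0.6667·0.0000] = 0.0000
Node ud (S = 55.46): V_ud = 1/1.05·[0.3333·0.0000 + 0.6667·0.0000] = 0.0000
Node dd (S = 32.51): V_dd = 1/1.05·[0.3333·0.0000 + 0.6667·12.3644] = 7.8504
Node u (S = 65.25): V_u = 1/1.05·[0.3333·0.0000 + 0.6667·0.0000] = 0.0000
Node d (S = 38.25): V_d = 1/1.05·[0.3333·0.0000 + 0.6667·7.8504] = 4.9844
Node 0 (S = 45): V_0 = 1/1.05·[0.3333·0.0000 + 0.6667·4.9844] = 3.1647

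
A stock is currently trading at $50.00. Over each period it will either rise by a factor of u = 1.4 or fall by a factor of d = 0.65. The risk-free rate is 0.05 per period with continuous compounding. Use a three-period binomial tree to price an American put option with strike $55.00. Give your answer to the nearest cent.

$12.48

Risk-neutral probability p = (e^0.05 − 0.65)/(1.4 − 0.65) = 0.4013/0.7500 = 0.5350
Terminal stock prices: S_uuu = 137.2, S_uud = 63.7, S_udd = 29.58, S_ddd = 13.73
Terminal payoffs (K − S): max(-82.2, 0) = 0, max(-8.7, 0) = 0, max(25.42, 0) = 25.42, max(41.27, 0) = 41.27
Node uu (S = 98): continuation = e^(−0.05)·[0.5350·0.0000 + 0.4650·0.0000] = 0.0000; exercise value = 0.0000 ≤ continuation, so V_uu = 0.0000
Node ud (S = 45.5): continuation = e^(−0.05)·[0.5350·0.0000 + 0.4650·25.4250] = 11.2453; exercise value = 9.5000 ≤ continuation, so V_ud = 11.2453
Node dd (S = 21.13): continuation = e^(−0.05)·[0.5350·25.4250 + 0.4650·41.2687] = 31.1926; exercise value = 33.8750 > continuation, so V_dd = 33.8750 (exercise)
Node u (S = 70): continuation = e^(−0.05)·[0.5350·0.0000 + 0.4650·11.2453] = 4.9738; exercise value = 0.0000 ≤ continuation, so V_u = 4.9738
Node d (S = 32.5): continuation = e^(−0.05)·[0.5350·11.2453 + 0.4650·33.8750] = 20.7059; exercise value = 22.5000 > continuation, so V_d = 22.5000 (exercise)
Node 0 (S = 50): continuation = e^(−0.05)·[0.5350·4.9738 + 0.4650·22.5000] = 12.4830; exercise value = 5.0000 ≤ continuation, so V_0 = 12.4830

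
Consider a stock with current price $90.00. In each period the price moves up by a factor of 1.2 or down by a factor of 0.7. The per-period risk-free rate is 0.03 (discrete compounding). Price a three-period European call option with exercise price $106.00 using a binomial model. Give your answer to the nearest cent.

$13.03

Risk-neutral probability p = (1 + 0.03 − 0.7)/(1.2 − 0.7) = 0.3300/0.5000 = 0.6600
Terminal stock prices: S_uuu = 155.5, S_uud = 90.72, S_udd = 52.92, S_ddd = 30.87
Terminal payoffs (S − K): max(49.52, 0) = 49.52, max(-15.28, 0) = 0, max(-53.08, 0) = 0, max(-75.13, 0) = 0
Node uu (S = 129.6): V_uu = 1/1.03·[0.6600·49.5200 + 0.3400·0.0000] = 31.7313
Node ud (S = 75.6): V_ud = 1/1.03·[0.6600·0.0000 + 0.3400·0.0000] = 0.0000
Node dd (S = 44.1): V_dd = 1/1.03·[0.6600·0.0000 + 0.3400·0.0000] = 0.0000
Node u (S = 108): V_u = 1/1.03·[0.6600·31.7313 + 0.3400·0.0000] = 20.3327
Node d (S = 63): V_d = 1/1.03·[0.6600·0.0000 + 0.3400·0.0000] = 0.0000
Node 0 (S = 90): V_0 = 1/1.03·[0.6600·20.3327 + 0.3400·0.0000] = 13.0287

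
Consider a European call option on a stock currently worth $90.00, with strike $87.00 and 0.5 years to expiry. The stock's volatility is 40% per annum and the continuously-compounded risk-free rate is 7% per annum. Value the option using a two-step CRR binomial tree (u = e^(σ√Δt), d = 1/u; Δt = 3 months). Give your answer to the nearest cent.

$12.59

CRR parameters: u = e^(σ√Δt) = e^(0.4·√0.25) = 1.2214, d = 1/u = 0.8187
Per-period rate: rΔt = 0.07·0.25 = 0.0175, so R = e^0.0175 = 1.0177
Risk-neutral probability p = (e^0.0175 − 0.8187)/(1.2214 − 0.8187) = 0.1989/0.4027 = 0.4940
Terminal stock prices: S_uu = 134.3, S_ud = 90, S_dd = 60.33
Terminal payoffs (S − K): max(47.26, 0) = 47.26, max(3, 0) = 3, max(-26.67, 0) = 0
Node u (S = 109.9): V_u = e^(−0.0175)·[0.4940·47.2642 + 0.5060·3.0000] = 24.4355
Node d (S = 73.69): V_d = e^(−0.0175)·[0.4940·3.0000 + 0.5060·0.0000] = 1.4563
Node 0 (S = 90): V_0 = e^(−0.0175)·[0.4940·24.4355 + 0.5060·1.4563] = 12.5860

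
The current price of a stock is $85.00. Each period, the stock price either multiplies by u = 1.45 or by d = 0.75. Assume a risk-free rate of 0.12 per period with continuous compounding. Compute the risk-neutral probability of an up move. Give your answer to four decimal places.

p = 0.5393

Risk-neutral probability p = (e^0.12 − 0.75)/(1.45 − 0.75) = 0.3775/0.7000 = 0.5393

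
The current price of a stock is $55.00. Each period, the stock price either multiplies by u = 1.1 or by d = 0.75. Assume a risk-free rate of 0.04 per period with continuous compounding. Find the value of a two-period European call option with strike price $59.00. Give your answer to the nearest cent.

Risk-neutral probability p = (e^0.04 − 0.75)/(1.1 − 0.75) = 0.2908/0.3500 = 0.8309
Terminal stock prices: S_uu = 66.55, S_ud = 45.38, S_dd = 30.94
Terminal payoffs (S − K): max(7.55, 0) = 7.55, max(-13.62, 0) = 0, max(-28.06, 0) = 0
Node u (S = 60.5): V_u = e^(−0.04)·[0.8309·7.5500 + 0.1691·0.0000] = 6.0272
Node d (S = 41.25): V_d = e^(−0.04)·[0.8309·0.0000 + 0.1691·0.0000] = 0.0000
Node 0 (S = 55): V_0 = e^(−0.04)·[0.8309·6.0272 + 0.1691·0.0000] = 4.8116

$4.81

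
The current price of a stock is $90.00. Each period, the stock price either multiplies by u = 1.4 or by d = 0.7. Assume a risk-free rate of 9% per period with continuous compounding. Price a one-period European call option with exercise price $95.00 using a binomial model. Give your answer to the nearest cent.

Risk-neutral probability p = (e^0.09 − 0.7)/(1.4 − 0.7) = 0.3942/0.7000 = 0.5631
Terminal stock prices: S_u = 126, S_d = 63
Terminal payoffs (S − K): max(31, 0) = 31, max(-32, 0) = 0
Node 0 (S = 90): V_0 = e^(−0.09)·[0.5631·31.0000 + 0.4369·0.0000] = 15.9538

$15.95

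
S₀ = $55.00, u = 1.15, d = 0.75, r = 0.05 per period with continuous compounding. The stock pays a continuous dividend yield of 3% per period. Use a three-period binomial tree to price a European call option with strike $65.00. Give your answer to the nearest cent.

Per-period risk-free factor R = e^0.05 = 1.0513; dividend-adjusted growth = e^(0.05−0.03) = 1.0202.
Risk-neutral probability p = (1.0202 − 0.75)/(1.15 − 0.75) = 0.2702/0.4000 = 0.6755
Terminal stock prices: S_uuu = 83.65, S_uud = 54.55, S_udd = 35.58, S_ddd = 23.2
Terminal payoffs (S − K): max(18.65, 0) = 18.65, max(-10.45, 0) = 0, max(-29.42, 0) = 0, max(-41.8, 0) = 0
Node uu (S = 72.74): V_uu = e^(−0.05)·[0.6755·18.6481 + 0.3245·0.0000] = 11.9825
Node ud (S = 47.44): V_ud = e^(−0.05)·[0.6755·0.0000 + 0.3245·0.0000] = 0.0000
Node dd (S = 30.94): V_dd = e^(−0.05)·[0.6755·0.0000 + 0.3245·0.0000] = 0.0000
Node u (S = 63.25): V_u = e^(−0.05)·[0.6755·11.9825 + 0.3245·0.0000] = 7.6995
Node d (S = 41.25): V_d = e^(−0.05)·[0.6755·0.0000 + 0.3245·0.0000] = 0.0000
Node 0 (S = 55): V_0 = e^(−0.05)·[0.6755·7.6995 + 0.3245·0.0000] = 4.9474

$4.95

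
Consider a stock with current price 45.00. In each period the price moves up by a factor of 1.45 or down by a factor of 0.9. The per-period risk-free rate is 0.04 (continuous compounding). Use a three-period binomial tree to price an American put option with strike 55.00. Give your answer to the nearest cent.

Risk-neutral probability p = (e^0.04 − 0.9)/(1.45 − 0.9) = 0.1408/0.5500 = 0.2560
Terminal stock prices: S_uuu = 137.2, S_uud = 85.15, S_udd = 52.85, S_ddd = 32.81
Terminal payoffs (K − S): max(-82.19, 0) = 0, max(-30.15, 0) = 0, max(2.147, 0) = 2.147, max(22.19, 0) = 22.19
Node uu (S = 94.61): continuation = e^(−0.04)·[0.2560·0.0000 + 0.7440·0.0000] = 0.0000; exercise value = 0.0000 ≤ continuation, so V_uu = 0.0000
Node ud (S = 58.73): continuation = e^(−0.04)·[0.2560·0.0000 + 0.7440·2.1475] = 1.5351; exercise value = 0.0000 ≤ continuation, so V_ud = 1.5351
Node dd (S = 36.45): continuation = e^(−0.04)·[0.2560·2.1475 + 0.7440·22.1950] = 16.3934; exercise value = 18.5500 > continuation, so V_dd = 18.5500 (exercise)
Node u (S = 65.25): continuation = e^(−0.04)·[0.2560·0.0000 + 0.7440·1.5351] = 1.0973; exercise value = 0.0000 ≤ continuation, so V_u = 1.0973
Node d (S = 40.5): continuation = e^(−0.04)·[0.2560·1.5351 + 0.7440·18.5500] = 13.6373; exercise value = 14.5000 > continuation, so V_d = 14.5000 (exercise)
Node 0 (S = 45): continuation = e^(−0.04)·[0.2560·1.0973 + 0.7440·14.5000] = 10.6346; exercise value = 10.0000 ≤ continuation, so V_0 = 10.6346

10.63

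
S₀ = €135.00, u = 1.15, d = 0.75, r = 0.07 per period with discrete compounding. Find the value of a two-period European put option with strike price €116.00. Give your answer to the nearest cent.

Risk-neutral probability p = (1 + 0.07 − 0.75)/(1.15 − 0.75) = 0.3200/0.4000 = 0.8000
Terminal stock prices: S_uu = 178.5, S_ud = 116.4, S_dd = 75.94
Terminal payoffs (K − S): max(-62.54, 0) = 0, max(-0.4375, 0) = 0, max(40.06, 0) = 40.06
Node u (S = 155.2): V_u = 1/1.07·[0.8000·0.0000 + 0.2000·0.0000] = 0.0000
Node d (S = 101.2): V_d = 1/1.07·[0.8000·0.0000 + 0.2000·40.0625] = 7.4883
Node 0 (S = 135): V_0 = 1/1.07·[0.8000·0.0000 + 0.2000·7.4883] = 1.3997

€1.40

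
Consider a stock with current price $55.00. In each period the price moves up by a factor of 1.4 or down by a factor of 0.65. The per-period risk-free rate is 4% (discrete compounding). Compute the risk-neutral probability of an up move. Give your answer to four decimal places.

p = 0.5200

Risk-neutral probability p = (1 + 0.04 − 0.65)/(1.4 − 0.65) = 0.3900/0.7500 = 0.5200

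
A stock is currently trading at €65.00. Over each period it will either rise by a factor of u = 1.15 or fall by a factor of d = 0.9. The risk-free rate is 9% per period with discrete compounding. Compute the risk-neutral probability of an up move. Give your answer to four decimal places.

p = 0.7600

Risk-neutral probability p = (1 + 0.09 − 0.9)/(1.15 − 0.9) = 0.1900/0.2500 = 0.7600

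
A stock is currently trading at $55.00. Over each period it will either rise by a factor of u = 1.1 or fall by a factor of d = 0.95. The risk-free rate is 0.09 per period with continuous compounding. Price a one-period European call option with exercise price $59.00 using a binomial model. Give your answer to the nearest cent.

Risk-neutral probability p = (e^0.09 − 0.95)/(1.1 − 0.95) = 0.1442/0.1500 = 0.9612
Terminal stock prices: S_u = 60.5, S_d = 52.25
Terminal payoffs (S − K): max(1.5, 0) = 1.5, max(-6.75, 0) = 0
Node 0 (S = 55): V_0 = e^(−0.09)·[0.9612·1.5000 + 0.0388·0.0000] = 1.3177

$1.32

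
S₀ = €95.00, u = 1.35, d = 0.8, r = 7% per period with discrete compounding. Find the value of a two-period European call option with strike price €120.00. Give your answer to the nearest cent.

€11.18

Risk-neutral probability p = (1 + 0.07 − 0.8)/(1.35 − 0.8) = 0.2700/0.5500 = 0.4909
Terminal stock prices: S_uu = 173.1, S_ud = 102.6, S_dd = 60.8
Terminal payoffs (S − K): max(53.14, 0) = 53.14, max(-17.4, 0) = 0, max(-59.2, 0) = 0
Node u (S = 128.2): V_u = 1/1.07·[0.4909·53.1375 + 0.5091·0.0000] = 24.3791
Node d (S = 76): V_d = 1/1.07·[0.4909·0.0000 + 0.5091·0.0000] = 0.0000
Node 0 (S = 95): V_0 = 1/1.07·[0.4909·24.3791 + 0.5091·0.0000] = 11.1850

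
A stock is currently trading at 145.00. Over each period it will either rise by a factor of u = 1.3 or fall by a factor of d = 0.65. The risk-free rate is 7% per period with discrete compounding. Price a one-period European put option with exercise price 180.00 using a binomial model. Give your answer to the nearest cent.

28.36

Risk-neutral probability p = (1 + 0.07 − 0.65)/(1.3 − 0.65) = 0.4200/0.6500 = 0.6462
Terminal stock prices: S_u = 188.5, S_d = 94.25
Terminal payoffs (K − S): max(-8.5, 0) = 0, max(85.75, 0) = 85.75
Node 0 (S = 145): V_0 = 1/1.07·[0.6462·0.0000 + 0.3538·85.7500] = 28.3573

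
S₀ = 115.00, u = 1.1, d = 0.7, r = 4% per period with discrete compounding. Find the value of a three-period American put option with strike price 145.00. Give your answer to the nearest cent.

30.00

Risk-neutral probability p = (1 + 0.04 − 0.7)/(1.1 − 0.7) = 0.3400/0.4000 = 0.8500
Terminal stock prices: S_uuu = 153.1, S_uud = 97.41, S_udd = 61.98, S_ddd = 39.44
Terminal payoffs (K − S): max(-8.065, 0) = 0, max(47.59, 0) = 47.59, max(83.02, 0) = 83.02, max(105.6, 0) = 105.6
Node uu (S = 139.2): continuation = 1/1.04·[0.8500·0.0000 + 0.1500·47.5950] = 6.8647; exercise value = 5.8500 ≤ continuation, so V_uu = 6.8647
Node ud (S = 88.55): continuation = 1/1.04·[0.8500·47.5950 + 0.1500·83.0150] = 50.8731; exercise value = 56.4500 > continuation, so V_ud = 56.4500 (exercise)
Node dd (S = 56.35): continuation = 1/1.04·[0.8500·83.0150 + 0.1500·105.5550] = 83.0731; exercise value = 88.6500 > continuation, so V_dd = 88.6500 (exercise)
Node u (S = 126.5): continuation = 1/1.04·[0.8500·6.8647 + 0.1500·56.4500] = 13.7524; exercise value = 18.5000 > continuation, so V_u = 18.5000 (exercise)
Node d (S = 80.5): continuation = 1/1.04·[0.8500·56.4500 + 0.1500·88.6500] = 58.9231; exercise value = 64.5000 > continuation, so V_d = 64.5000 (exercise)
Node 0 (S = 115): continuation = 1/1.04·[0.8500·18.5000 + 0.1500·64.5000] = 24.4231; exercise value = 30.0000 > continuation, so V_0 = 30.0000 (exercise)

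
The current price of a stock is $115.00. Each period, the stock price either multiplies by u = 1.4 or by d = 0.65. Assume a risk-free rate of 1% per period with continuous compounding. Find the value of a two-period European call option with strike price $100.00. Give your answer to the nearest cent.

Risk-neutral probability p = (e^0.01 − 0.65)/(1.4 − 0.65) = 0.3601/0.7500 = 0.4801
Terminal stock prices: S_uu = 225.4, S_ud = 104.7, S_dd = 48.59
Terminal payoffs (S − K): max(125.4, 0) = 125.4, max(4.65, 0) = 4.65, max(-51.41, 0) = 0
Node u (S = 161): V_u = e^(−0.01)·[0.4801·125.4000 + 0.5199·4.6500] = 61.9950
Node d (S = 74.75): V_d = e^(−0.01)·[0.4801·4.6500 + 0.5199·0.0000] = 2.2101
Node 0 (S = 115): V_0 = e^(−0.01)·[0.4801·61.9950 + 0.5199·2.2101] = 30.6033

$30.60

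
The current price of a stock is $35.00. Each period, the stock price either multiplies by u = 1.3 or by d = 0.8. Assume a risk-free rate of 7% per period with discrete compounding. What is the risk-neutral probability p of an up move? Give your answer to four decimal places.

Risk-neutral probability p = (1 + 0.07 − 0.8)/(1.3 − 0.8) = 0.2700/0.5000 = 0.5400

p = 0.5400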